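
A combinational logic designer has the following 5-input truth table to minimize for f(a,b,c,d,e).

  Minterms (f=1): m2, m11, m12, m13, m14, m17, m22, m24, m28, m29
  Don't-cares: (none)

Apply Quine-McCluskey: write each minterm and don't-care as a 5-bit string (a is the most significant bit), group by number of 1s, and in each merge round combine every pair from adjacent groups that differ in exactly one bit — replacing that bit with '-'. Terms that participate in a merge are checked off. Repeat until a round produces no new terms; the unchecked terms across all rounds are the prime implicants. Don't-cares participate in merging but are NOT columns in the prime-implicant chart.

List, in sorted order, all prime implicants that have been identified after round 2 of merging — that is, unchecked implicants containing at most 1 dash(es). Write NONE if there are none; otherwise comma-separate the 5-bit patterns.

00010, 01011, 011-0, 10001, 10110, 11-00

size-2^0 implicants → 00010  01011  01100(✓)  01101(✓)  01110(✓)  10001  10110  11000(✓)  11100(✓)  11101(✓)
size-2^1 implicants → -1100(✓)  -1101(✓)  011-0  0110-(✓)  11-00  1110-(✓)
size-2^2 implicants → -110-
Unchecked terms (primes): -110-, 00010, 01011, 011-0, 10001, 10110, 11-00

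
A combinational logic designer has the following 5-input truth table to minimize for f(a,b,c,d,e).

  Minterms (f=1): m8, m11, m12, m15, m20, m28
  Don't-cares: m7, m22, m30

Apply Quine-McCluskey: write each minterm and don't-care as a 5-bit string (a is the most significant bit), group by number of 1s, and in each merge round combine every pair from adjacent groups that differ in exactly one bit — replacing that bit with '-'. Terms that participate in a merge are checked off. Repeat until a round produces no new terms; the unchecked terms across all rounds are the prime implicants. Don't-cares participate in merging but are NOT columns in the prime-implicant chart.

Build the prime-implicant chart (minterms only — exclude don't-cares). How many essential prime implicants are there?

3

Round 0: 00111✓ 01000✓ 01011✓ 01100✓ 01111✓ 10100✓ 10110✓ 11100✓ 11110✓
Round 1: -1100 0-111 01-00 01-11 1-100✓ 1-110✓ 101-0✓ 111-0✓
Round 2: 1-1-0
PIs = {-1100, 0-111, 01-00, 01-11, 1-1-0}
Coverage chart:
  m8: 01-00 ←essential
  m11: 01-11 ←essential
  m12: -1100,01-00
  m15: 0-111,01-11
  m20: 1-1-0 ←essential
  m28: -1100,1-1-0
Essential: 01-00, 01-11, 1-1-0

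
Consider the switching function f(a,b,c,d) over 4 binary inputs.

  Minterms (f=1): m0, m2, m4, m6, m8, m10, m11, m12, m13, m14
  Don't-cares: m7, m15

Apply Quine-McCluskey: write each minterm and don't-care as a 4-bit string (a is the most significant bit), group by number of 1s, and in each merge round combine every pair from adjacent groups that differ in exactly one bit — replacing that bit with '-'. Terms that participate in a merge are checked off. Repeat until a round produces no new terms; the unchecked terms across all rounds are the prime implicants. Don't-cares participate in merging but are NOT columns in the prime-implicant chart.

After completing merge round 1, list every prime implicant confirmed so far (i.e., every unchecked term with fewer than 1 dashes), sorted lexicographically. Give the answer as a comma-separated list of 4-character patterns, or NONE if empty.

NONE

Round 0: 0000✓ 0010✓ 0100✓ 0110✓ 0111✓ 1000✓ 1010✓ 1011✓ 1100✓ 1101✓ 1110✓ 1111✓
Round 1: -000✓ -010✓ -100✓ -110✓ -111✓ 0-00✓ 0-10✓ 00-0✓ 01-0✓ 011-✓ 1-00✓ 1-10✓ 1-11✓ 10-0✓ 101-✓ 11-0✓ 11-1✓ 110-✓ 111-✓
Round 2: --00✓ --10✓ -0-0✓ -1-0✓ -11- 0--0✓ 1--0✓ 1-1- 11--
Round 3: ---0
PIs = {---0, -11-, 1-1-, 11--}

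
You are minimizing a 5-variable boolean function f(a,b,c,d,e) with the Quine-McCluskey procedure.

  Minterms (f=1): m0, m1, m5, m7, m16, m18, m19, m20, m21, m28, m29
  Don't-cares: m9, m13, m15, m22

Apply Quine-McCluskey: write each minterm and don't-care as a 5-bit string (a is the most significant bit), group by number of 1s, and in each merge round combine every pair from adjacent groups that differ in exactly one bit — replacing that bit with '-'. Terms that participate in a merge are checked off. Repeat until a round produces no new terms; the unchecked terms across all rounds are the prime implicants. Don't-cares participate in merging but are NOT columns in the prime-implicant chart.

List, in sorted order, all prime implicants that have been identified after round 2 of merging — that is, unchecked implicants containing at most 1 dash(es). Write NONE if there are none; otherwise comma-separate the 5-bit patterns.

-0000, 0000-, 1001-

Round 0: 00000✓ 00001✓ 00101✓ 00111✓ 01001✓ 01101✓ 01111✓ 10000✓ 10010✓ 10011✓ 10100✓ 10101✓ 10110✓ 11100✓ 11101✓
Round 1: -0000 -0101✓ -1101✓ 0-001✓ 0-101✓ 0-111✓ 00-01✓ 0000- 001-1✓ 01-01✓ 011-1✓ 1-100✓ 1-101✓ 10-00✓ 10-10✓ 100-0✓ 1001- 101-0✓ 1010-✓ 1110-✓
Round 2: --101 0--01 0-1-1 1-10- 10--0
PIs = {--101, -0000, 0--01, 0-1-1, 0000-, 1-10-, 10--0, 1001-}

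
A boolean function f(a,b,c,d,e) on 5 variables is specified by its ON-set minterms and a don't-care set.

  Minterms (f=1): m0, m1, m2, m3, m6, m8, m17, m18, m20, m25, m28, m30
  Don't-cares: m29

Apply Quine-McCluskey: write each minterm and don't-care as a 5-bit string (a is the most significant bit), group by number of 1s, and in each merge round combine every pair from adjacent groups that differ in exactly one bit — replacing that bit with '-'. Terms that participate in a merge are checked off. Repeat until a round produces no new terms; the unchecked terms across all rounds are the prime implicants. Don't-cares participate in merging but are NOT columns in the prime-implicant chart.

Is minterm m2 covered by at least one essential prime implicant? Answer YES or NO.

size-2^0 implicants → 00000(✓)  00001(✓)  00010(✓)  00011(✓)  00110(✓)  01000(✓)  10001(✓)  10010(✓)  10100(✓)  11001(✓)  11100(✓)  11101(✓)  11110(✓)
size-2^1 implicants → -0001  -0010  0-000  00-10  000-0(✓)  000-1(✓)  0000-(✓)  0001-(✓)  1-001  1-100  11-01  111-0  1110-
size-2^2 implicants → 000--
Unchecked terms (primes): -0001, -0010, 0-000, 00-10, 000--, 1-001, 1-100, 11-01, 111-0, 1110-
Minterm coverage:
  m0 ⊆ 0-000,000--
  m1 ⊆ -0001,000--
  m2 ⊆ -0010,00-10,000--
  m3 ⊆ 000-- [E]
  m6 ⊆ 00-10 [E]
  m8 ⊆ 0-000 [E]
  m17 ⊆ -0001,1-001
  m18 ⊆ -0010 [E]
  m20 ⊆ 1-100 [E]
  m25 ⊆ 1-001,11-01
  m28 ⊆ 1-100,111-0,1110-
  m30 ⊆ 111-0 [E]
E = {-0010, 0-000, 00-10, 000--, 1-100, 111-0}

YES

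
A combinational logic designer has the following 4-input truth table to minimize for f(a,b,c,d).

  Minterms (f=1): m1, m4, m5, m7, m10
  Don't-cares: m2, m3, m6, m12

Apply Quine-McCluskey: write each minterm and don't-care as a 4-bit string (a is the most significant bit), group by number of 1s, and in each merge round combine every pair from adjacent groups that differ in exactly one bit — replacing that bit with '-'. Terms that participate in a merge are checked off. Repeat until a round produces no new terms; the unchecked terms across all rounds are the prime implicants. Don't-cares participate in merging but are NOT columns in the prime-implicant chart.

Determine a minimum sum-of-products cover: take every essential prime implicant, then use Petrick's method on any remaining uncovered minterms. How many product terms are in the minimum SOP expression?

3

[col 0] 0001*, 0010*, 0011*, 0100*, 0101*, 0110*, 0111*, 1010*, 1100*
[col 1] -010, -100, 0-01*, 0-10*, 0-11*, 00-1*, 001-*, 01-0*, 01-1*, 010-*, 011-*
[col 2] 0--1, 0-1-, 01--
Prime implicants: -010, -100, 0--1, 0-1-, 01--
PI chart (minterm → PIs covering it):
  1 | 0--1  (sole → essential)
  4 | -100,01--
  5 | 0--1,01--
  7 | 0--1,0-1-,01--
  10 | -010  (sole → essential)
Essential prime implicants: -010, 0--1
Petrick residual → -100
Minimum SOP uses 3 PIs: b'cd' + bc'd' + a'd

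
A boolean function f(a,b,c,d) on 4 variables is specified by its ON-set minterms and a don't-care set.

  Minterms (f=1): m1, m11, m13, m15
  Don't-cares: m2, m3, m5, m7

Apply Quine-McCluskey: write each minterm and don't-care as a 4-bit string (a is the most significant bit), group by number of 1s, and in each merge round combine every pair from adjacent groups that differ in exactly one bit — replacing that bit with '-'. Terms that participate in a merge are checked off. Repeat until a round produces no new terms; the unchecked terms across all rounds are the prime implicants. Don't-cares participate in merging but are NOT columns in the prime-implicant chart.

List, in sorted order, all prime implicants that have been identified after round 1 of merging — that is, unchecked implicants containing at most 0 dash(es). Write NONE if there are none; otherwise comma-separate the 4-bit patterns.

[col 0] 0001*, 0010*, 0011*, 0101*, 0111*, 1011*, 1101*, 1111*
[col 1] -011*, -101*, -111*, 0-01*, 0-11*, 00-1*, 001-, 01-1*, 1-11*, 11-1*
[col 2] --11, -1-1, 0--1
Prime implicants: --11, -1-1, 0--1, 001-

NONE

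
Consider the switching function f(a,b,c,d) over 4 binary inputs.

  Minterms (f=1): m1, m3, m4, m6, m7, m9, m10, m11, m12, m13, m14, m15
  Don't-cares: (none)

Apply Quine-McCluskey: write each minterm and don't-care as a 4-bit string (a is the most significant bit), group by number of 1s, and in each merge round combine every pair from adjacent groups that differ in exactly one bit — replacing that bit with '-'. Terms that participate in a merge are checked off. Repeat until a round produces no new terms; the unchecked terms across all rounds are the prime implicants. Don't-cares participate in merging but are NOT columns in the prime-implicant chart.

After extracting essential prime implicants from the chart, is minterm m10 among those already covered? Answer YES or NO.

Round 0: 0001✓ 0011✓ 0100✓ 0110✓ 0111✓ 1001✓ 1010✓ 1011✓ 1100✓ 1101✓ 1110✓ 1111✓
Round 1: -001✓ -011✓ -100✓ -110✓ -111✓ 0-11✓ 00-1✓ 01-0✓ 011-✓ 1-01✓ 1-10✓ 1-11✓ 10-1✓ 101-✓ 11-0✓ 11-1✓ 110-✓ 111-✓
Round 2: --11 -0-1 -1-0 -11- 1--1 1-1- 11--
PIs = {--11, -0-1, -1-0, -11-, 1--1, 1-1-, 11--}
Coverage chart:
  m1: -0-1 ←essential
  m3: --11,-0-1
  m4: -1-0 ←essential
  m6: -1-0,-11-
  m7: --11,-11-
  m9: -0-1,1--1
  m10: 1-1- ←essential
  m11: --11,-0-1,1--1,1-1-
  m12: -1-0,11--
  m13: 1--1,11--
  m14: -1-0,-11-,1-1-,11--
  m15: --11,-11-,1--1,1-1-,11--
Essential: -0-1, -1-0, 1-1-

YES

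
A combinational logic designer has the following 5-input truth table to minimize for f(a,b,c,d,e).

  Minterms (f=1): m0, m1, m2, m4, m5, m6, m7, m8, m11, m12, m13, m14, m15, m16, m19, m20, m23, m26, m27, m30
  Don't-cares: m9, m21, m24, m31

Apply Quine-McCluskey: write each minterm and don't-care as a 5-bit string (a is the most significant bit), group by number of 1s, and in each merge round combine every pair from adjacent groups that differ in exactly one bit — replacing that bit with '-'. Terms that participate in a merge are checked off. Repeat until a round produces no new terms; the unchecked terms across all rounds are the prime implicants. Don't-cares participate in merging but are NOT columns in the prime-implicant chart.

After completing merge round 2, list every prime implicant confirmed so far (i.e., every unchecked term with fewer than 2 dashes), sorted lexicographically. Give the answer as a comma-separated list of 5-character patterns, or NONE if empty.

[col 0] 00000*, 00001*, 00010*, 00100*, 00101*, 00110*, 00111*, 01000*, 01001*, 01011*, 01100*, 01101*, 01110*, 01111*, 10000*, 10011*, 10100*, 10101*, 10111*, 11000*, 11010*, 11011*, 11110*, 11111*
[col 1] -0000*, -0100*, -0101*, -0111*, -1000*, -1011*, -1110*, -1111*, 0-000*, 0-001*, 0-100*, 0-101*, 0-110*, 0-111*, 00-00*, 00-01*, 00-10*, 000-0*, 0000-*, 001-0*, 001-1*, 0010-*, 0011-*, 01-00*, 01-01*, 01-11*, 010-1*, 0100-*, 011-0*, 011-1*, 0110-*, 0111-*, 1-000*, 1-011*, 1-111*, 10-00*, 10-11*, 101-1*, 1010-*, 11-10*, 11-11*, 110-0, 1101-*, 1111-*
[col 2] --000, --111, -0-00, -01-1, -010-, -1-11, -111-, 0--00*, 0--01*, 0-00-*, 0-1-0*, 0-1-1*, 0-10-*, 0-11-*, 00--0, 00-0-*, 001--*, 01--1, 01-0-*, 011--*, 1--11, 11-1-
[col 3] 0--0-, 0-1--
Prime implicants: --000, --111, -0-00, -01-1, -010-, -1-11, -111-, 0--0-, 0-1--, 00--0, 01--1, 1--11, 11-1-, 110-0

110-0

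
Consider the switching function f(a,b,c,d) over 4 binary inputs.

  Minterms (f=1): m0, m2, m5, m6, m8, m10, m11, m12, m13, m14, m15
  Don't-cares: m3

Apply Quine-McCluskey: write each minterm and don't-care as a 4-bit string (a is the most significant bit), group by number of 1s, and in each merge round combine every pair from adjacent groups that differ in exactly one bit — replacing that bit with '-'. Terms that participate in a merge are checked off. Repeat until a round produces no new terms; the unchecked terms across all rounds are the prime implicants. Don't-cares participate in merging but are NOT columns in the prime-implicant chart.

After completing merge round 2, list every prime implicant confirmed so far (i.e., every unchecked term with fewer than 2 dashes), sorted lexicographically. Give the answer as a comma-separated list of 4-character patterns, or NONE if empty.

[col 0] 0000*, 0010*, 0011*, 0101*, 0110*, 1000*, 1010*, 1011*, 1100*, 1101*, 1110*, 1111*
[col 1] -000*, -010*, -011*, -101, -110*, 0-10*, 00-0*, 001-*, 1-00*, 1-10*, 1-11*, 10-0*, 101-*, 11-0*, 11-1*, 110-*, 111-*
[col 2] --10, -0-0, -01-, 1--0, 1-1-, 11--
Prime implicants: --10, -0-0, -01-, -101, 1--0, 1-1-, 11--

-101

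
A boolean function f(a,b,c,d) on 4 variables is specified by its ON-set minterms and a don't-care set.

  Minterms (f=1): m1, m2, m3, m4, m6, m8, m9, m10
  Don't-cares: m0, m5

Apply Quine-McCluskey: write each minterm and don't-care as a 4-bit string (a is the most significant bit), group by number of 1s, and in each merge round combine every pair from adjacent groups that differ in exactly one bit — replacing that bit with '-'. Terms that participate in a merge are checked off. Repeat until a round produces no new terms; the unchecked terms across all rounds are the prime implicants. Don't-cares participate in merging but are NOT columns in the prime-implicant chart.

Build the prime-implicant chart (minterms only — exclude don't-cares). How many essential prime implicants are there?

[col 0] 0000*, 0001*, 0010*, 0011*, 0100*, 0101*, 0110*, 1000*, 1001*, 1010*
[col 1] -000*, -001*, -010*, 0-00*, 0-01*, 0-10*, 00-0*, 00-1*, 000-*, 001-*, 01-0*, 010-*, 10-0*, 100-*
[col 2] -0-0, -00-, 0--0, 0-0-, 00--
Prime implicants: -0-0, -00-, 0--0, 0-0-, 00--
PI chart (minterm → PIs covering it):
  1 | -00-,0-0-,00--
  2 | -0-0,0--0,00--
  3 | 00--  (sole → essential)
  4 | 0--0,0-0-
  6 | 0--0  (sole → essential)
  8 | -0-0,-00-
  9 | -00-  (sole → essential)
  10 | -0-0  (sole → essential)
Essential prime implicants: -0-0, -00-, 0--0, 00--

4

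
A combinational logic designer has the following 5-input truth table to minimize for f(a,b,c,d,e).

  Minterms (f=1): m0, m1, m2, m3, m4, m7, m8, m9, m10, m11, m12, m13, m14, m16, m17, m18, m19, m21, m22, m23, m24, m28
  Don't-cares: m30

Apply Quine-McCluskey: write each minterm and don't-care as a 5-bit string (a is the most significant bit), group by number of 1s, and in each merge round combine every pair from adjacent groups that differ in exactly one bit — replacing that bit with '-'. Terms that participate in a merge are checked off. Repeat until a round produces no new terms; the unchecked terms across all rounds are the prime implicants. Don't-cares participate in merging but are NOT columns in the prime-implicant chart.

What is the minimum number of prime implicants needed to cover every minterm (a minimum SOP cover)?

size-2^0 implicants → 00000(✓)  00001(✓)  00010(✓)  00011(✓)  00100(✓)  00111(✓)  01000(✓)  01001(✓)  01010(✓)  01011(✓)  01100(✓)  01101(✓)  01110(✓)  10000(✓)  10001(✓)  10010(✓)  10011(✓)  10101(✓)  10110(✓)  10111(✓)  11000(✓)  11100(✓)  11110(✓)
size-2^1 implicants → -0000(✓)  -0001(✓)  -0010(✓)  -0011(✓)  -0111(✓)  -1000(✓)  -1100(✓)  -1110(✓)  0-000(✓)  0-001(✓)  0-010(✓)  0-011(✓)  0-100(✓)  00-00(✓)  00-11(✓)  000-0(✓)  000-1(✓)  0000-(✓)  0001-(✓)  01-00(✓)  01-01(✓)  01-10(✓)  010-0(✓)  010-1(✓)  0100-(✓)  0101-(✓)  011-0(✓)  0110-(✓)  1-000(✓)  1-110  10-01(✓)  10-10(✓)  10-11(✓)  100-0(✓)  100-1(✓)  1000-(✓)  1001-(✓)  101-1(✓)  1011-(✓)  11-00(✓)  111-0(✓)
size-2^2 implicants → --000  -0-11  -00-0(✓)  -00-1(✓)  -000-(✓)  -001-(✓)  -1-00  -11-0  0--00  0-0-0(✓)  0-0-1(✓)  0-00-(✓)  0-01-(✓)  000--(✓)  01--0  01-0-  010--(✓)  10--1  10-1-  100--(✓)
size-2^3 implicants → -00--  0-0--
Unchecked terms (primes): --000, -0-11, -00--, -1-00, -11-0, 0--00, 0-0--, 01--0, 01-0-, 1-110, 10--1, 10-1-
Minterm coverage:
  m0 ⊆ --000,-00--,0--00,0-0--
  m1 ⊆ -00--,0-0--
  m2 ⊆ -00--,0-0--
  m3 ⊆ -0-11,-00--,0-0--
  m4 ⊆ 0--00 [E]
  m7 ⊆ -0-11 [E]
  m8 ⊆ --000,-1-00,0--00,0-0--,01--0,01-0-
  m9 ⊆ 0-0--,01-0-
  m10 ⊆ 0-0--,01--0
  m11 ⊆ 0-0-- [E]
  m12 ⊆ -1-00,-11-0,0--00,01--0,01-0-
  m13 ⊆ 01-0- [E]
  m14 ⊆ -11-0,01--0
  m16 ⊆ --000,-00--
  m17 ⊆ -00--,10--1
  m18 ⊆ -00--,10-1-
  m19 ⊆ -0-11,-00--,10--1,10-1-
  m21 ⊆ 10--1 [E]
  m22 ⊆ 1-110,10-1-
  m23 ⊆ -0-11,10--1,10-1-
  m24 ⊆ --000,-1-00
  m28 ⊆ -1-00,-11-0
E = {-0-11, 0--00, 0-0--, 01-0-, 10--1}
Petrick residual → --000, -11-0, 10-1-
Cover = c'd'e' + b'de + bce' + a'd'e' + a'c' + a'bd' + ab'e + ab'd  |cover|=8

8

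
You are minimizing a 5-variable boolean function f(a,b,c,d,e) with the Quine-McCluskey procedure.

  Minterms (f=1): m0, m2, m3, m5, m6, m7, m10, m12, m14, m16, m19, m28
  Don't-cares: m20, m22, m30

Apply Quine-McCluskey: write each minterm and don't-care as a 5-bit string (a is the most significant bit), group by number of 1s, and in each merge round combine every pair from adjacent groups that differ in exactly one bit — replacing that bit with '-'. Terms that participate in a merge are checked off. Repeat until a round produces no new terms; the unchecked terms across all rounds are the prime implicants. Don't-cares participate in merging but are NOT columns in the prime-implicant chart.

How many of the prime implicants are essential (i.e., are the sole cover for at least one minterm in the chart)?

size-2^0 implicants → 00000(✓)  00010(✓)  00011(✓)  00101(✓)  00110(✓)  00111(✓)  01010(✓)  01100(✓)  01110(✓)  10000(✓)  10011(✓)  10100(✓)  10110(✓)  11100(✓)  11110(✓)
size-2^1 implicants → -0000  -0011  -0110(✓)  -1100(✓)  -1110(✓)  0-010(✓)  0-110(✓)  00-10(✓)  00-11(✓)  000-0  0001-(✓)  001-1  0011-(✓)  01-10(✓)  011-0(✓)  1-100(✓)  1-110(✓)  10-00  101-0(✓)  111-0(✓)
size-2^2 implicants → --110  -11-0  0--10  00-1-  1-1-0
Unchecked terms (primes): --110, -0000, -0011, -11-0, 0--10, 00-1-, 000-0, 001-1, 1-1-0, 10-00
Minterm coverage:
  m0 ⊆ -0000,000-0
  m2 ⊆ 0--10,00-1-,000-0
  m3 ⊆ -0011,00-1-
  m5 ⊆ 001-1 [E]
  m6 ⊆ --110,0--10,00-1-
  m7 ⊆ 00-1-,001-1
  m10 ⊆ 0--10 [E]
  m12 ⊆ -11-0 [E]
  m14 ⊆ --110,-11-0,0--10
  m16 ⊆ -0000,10-00
  m19 ⊆ -0011 [E]
  m28 ⊆ -11-0,1-1-0
E = {-0011, -11-0, 0--10, 001-1}

4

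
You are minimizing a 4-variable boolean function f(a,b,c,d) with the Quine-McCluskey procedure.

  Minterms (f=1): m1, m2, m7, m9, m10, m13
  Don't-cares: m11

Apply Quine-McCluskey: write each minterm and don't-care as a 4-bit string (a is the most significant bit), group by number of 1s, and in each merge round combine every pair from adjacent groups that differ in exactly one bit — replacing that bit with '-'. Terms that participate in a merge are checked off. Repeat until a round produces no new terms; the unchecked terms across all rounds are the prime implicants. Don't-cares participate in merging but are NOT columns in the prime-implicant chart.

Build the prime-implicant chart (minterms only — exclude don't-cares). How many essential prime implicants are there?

4

[col 0] 0001*, 0010*, 0111, 1001*, 1010*, 1011*, 1101*
[col 1] -001, -010, 1-01, 10-1, 101-
Prime implicants: -001, -010, 0111, 1-01, 10-1, 101-
PI chart (minterm → PIs covering it):
  1 | -001  (sole → essential)
  2 | -010  (sole → essential)
  7 | 0111  (sole → essential)
  9 | -001,1-01,10-1
  10 | -010,101-
  13 | 1-01  (sole → essential)
Essential prime implicants: -001, -010, 0111, 1-01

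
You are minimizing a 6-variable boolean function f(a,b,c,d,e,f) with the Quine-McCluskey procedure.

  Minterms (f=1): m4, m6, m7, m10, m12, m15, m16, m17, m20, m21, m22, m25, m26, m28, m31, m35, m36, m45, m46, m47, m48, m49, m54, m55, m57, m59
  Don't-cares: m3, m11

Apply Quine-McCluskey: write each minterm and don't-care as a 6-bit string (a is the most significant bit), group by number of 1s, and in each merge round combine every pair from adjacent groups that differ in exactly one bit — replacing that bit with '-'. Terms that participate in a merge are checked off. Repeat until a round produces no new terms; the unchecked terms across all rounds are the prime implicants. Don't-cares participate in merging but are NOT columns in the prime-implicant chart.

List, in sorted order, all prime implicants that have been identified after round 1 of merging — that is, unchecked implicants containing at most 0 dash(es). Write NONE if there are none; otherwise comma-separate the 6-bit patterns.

Round 0: 000011✓ 000100✓ 000110✓ 000111✓ 001010✓ 001011✓ 001100✓ 001111✓ 010000✓ 010001✓ 010100✓ 010101✓ 010110✓ 011001✓ 011010✓ 011100✓ 011111✓ 100011✓ 100100✓ 101101✓ 101110✓ 101111✓ 110000✓ 110001✓ 110110✓ 110111✓ 111001✓ 111011✓
Round 1: -00011 -00100 -01111 -10000✓ -10001✓ -10110 -11001✓ 0-0100✓ 0-0110✓ 0-1010 0-1100✓ 0-1111 00-011✓ 00-100✓ 00-111✓ 000-11✓ 0001-0✓ 00011- 001-11✓ 00101- 01-001✓ 01-100✓ 010-00✓ 010-01✓ 01000-✓ 0101-0✓ 01010-✓ 1011-1 10111- 11-001✓ 11000-✓ 11011- 1110-1
Round 2: -1-001 -1000- 0--100 0-01-0 00--11 010-0-
PIs = {-00011, -00100, -01111, -1-001, -1000-, -10110, 0--100, 0-01-0, 0-1010, 0-1111, 00--11, 00011-, 00101-, 010-0-, 1011-1, 10111-, 11011-, 1110-1}

NONE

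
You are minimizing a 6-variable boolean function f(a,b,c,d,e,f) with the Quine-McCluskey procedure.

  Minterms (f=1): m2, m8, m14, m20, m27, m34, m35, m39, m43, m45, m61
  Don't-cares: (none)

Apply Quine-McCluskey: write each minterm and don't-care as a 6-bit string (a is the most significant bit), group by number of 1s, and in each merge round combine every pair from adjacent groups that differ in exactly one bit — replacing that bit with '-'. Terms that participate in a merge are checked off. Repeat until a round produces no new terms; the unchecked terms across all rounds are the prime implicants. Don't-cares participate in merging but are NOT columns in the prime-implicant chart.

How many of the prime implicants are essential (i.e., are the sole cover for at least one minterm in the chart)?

8

size-2^0 implicants → 000010(✓)  001000  001110  010100  011011  100010(✓)  100011(✓)  100111(✓)  101011(✓)  101101(✓)  111101(✓)
size-2^1 implicants → -00010  1-1101  10-011  100-11  10001-
Unchecked terms (primes): -00010, 001000, 001110, 010100, 011011, 1-1101, 10-011, 100-11, 10001-
Minterm coverage:
  m2 ⊆ -00010 [E]
  m8 ⊆ 001000 [E]
  m14 ⊆ 001110 [E]
  m20 ⊆ 010100 [E]
  m27 ⊆ 011011 [E]
  m34 ⊆ -00010,10001-
  m35 ⊆ 10-011,100-11,10001-
  m39 ⊆ 100-11 [E]
  m43 ⊆ 10-011 [E]
  m45 ⊆ 1-1101 [E]
  m61 ⊆ 1-1101 [E]
E = {-00010, 001000, 001110, 010100, 011011, 1-1101, 10-011, 100-11}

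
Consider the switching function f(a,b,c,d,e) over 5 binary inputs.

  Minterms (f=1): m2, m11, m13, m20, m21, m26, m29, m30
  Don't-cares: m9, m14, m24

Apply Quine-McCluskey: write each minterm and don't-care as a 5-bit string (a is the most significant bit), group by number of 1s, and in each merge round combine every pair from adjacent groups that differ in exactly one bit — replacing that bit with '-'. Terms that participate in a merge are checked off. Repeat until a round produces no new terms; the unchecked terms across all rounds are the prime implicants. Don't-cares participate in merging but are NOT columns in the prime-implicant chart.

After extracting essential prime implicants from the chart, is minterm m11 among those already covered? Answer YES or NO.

YES

Round 0: 00010 01001✓ 01011✓ 01101✓ 01110✓ 10100✓ 10101✓ 11000✓ 11010✓ 11101✓ 11110✓
Round 1: -1101 -1110 01-01 010-1 1-101 1010- 11-10 110-0
PIs = {-1101, -1110, 00010, 01-01, 010-1, 1-101, 1010-, 11-10, 110-0}
Coverage chart:
  m2: 00010 ←essential
  m11: 010-1 ←essential
  m13: -1101,01-01
  m20: 1010- ←essential
  m21: 1-101,1010-
  m26: 11-10,110-0
  m29: -1101,1-101
  m30: -1110,11-10
Essential: 00010, 010-1, 1010-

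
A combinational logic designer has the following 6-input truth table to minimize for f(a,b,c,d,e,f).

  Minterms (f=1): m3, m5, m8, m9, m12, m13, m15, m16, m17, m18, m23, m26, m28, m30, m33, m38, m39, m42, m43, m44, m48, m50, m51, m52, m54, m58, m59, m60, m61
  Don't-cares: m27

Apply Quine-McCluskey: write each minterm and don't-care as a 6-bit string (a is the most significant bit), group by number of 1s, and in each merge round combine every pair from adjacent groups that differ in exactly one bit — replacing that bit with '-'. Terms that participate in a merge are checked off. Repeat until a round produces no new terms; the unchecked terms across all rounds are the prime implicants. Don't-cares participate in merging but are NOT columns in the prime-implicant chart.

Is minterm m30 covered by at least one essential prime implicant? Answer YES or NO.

NO

size-2^0 implicants → 000011  000101(✓)  001000(✓)  001001(✓)  001100(✓)  001101(✓)  001111(✓)  010000(✓)  010001(✓)  010010(✓)  010111  011010(✓)  011011(✓)  011100(✓)  011110(✓)  100001  100110(✓)  100111(✓)  101010(✓)  101011(✓)  101100(✓)  110000(✓)  110010(✓)  110011(✓)  110100(✓)  110110(✓)  111010(✓)  111011(✓)  111100(✓)  111101(✓)
size-2^1 implicants → -01100(✓)  -10000(✓)  -10010(✓)  -11010(✓)  -11011(✓)  -11100(✓)  0-1100(✓)  00-101  001-00(✓)  001-01(✓)  00100-(✓)  0011-1  00110-(✓)  01-010(✓)  0100-0(✓)  01000-  011-10  01101-(✓)  0111-0  1-0110  1-1010(✓)  1-1011(✓)  1-1100(✓)  10011-  10101-(✓)  11-010(✓)  11-011(✓)  11-100  110-00(✓)  110-10(✓)  1100-0(✓)  11001-(✓)  1101-0(✓)  11101-(✓)  11110-
size-2^2 implicants → --1100  -1-010  -100-0  -1101-  001-0-  1-101-  11-01-  110--0
Unchecked terms (primes): --1100, -1-010, -100-0, -1101-, 00-101, 000011, 001-0-, 0011-1, 01000-, 010111, 011-10, 0111-0, 1-0110, 1-101-, 100001, 10011-, 11-01-, 11-100, 110--0, 11110-
Minterm coverage:
  m3 ⊆ 000011 [E]
  m5 ⊆ 00-101 [E]
  m8 ⊆ 001-0- [E]
  m9 ⊆ 001-0- [E]
  m12 ⊆ --1100,001-0-
  m13 ⊆ 00-101,001-0-,0011-1
  m15 ⊆ 0011-1 [E]
  m16 ⊆ -100-0,01000-
  m17 ⊆ 01000- [E]
  m18 ⊆ -1-010,-100-0
  m23 ⊆ 010111 [E]
  m26 ⊆ -1-010,-1101-,011-10
  m28 ⊆ --1100,0111-0
  m30 ⊆ 011-10,0111-0
  m33 ⊆ 100001 [E]
  m38 ⊆ 1-0110,10011-
  m39 ⊆ 10011- [E]
  m42 ⊆ 1-101- [E]
  m43 ⊆ 1-101- [E]
  m44 ⊆ --1100 [E]
  m48 ⊆ -100-0,110--0
  m50 ⊆ -1-010,-100-0,11-01-,110--0
  m51 ⊆ 11-01- [E]
  m52 ⊆ 11-100,110--0
  m54 ⊆ 1-0110,110--0
  m58 ⊆ -1-010,-1101-,1-101-,11-01-
  m59 ⊆ -1101-,1-101-,11-01-
  m60 ⊆ --1100,11-100,11110-
  m61 ⊆ 11110- [E]
E = {--1100, 00-101, 000011, 001-0-, 0011-1, 01000-, 010111, 1-101-, 100001, 10011-, 11-01-, 11110-}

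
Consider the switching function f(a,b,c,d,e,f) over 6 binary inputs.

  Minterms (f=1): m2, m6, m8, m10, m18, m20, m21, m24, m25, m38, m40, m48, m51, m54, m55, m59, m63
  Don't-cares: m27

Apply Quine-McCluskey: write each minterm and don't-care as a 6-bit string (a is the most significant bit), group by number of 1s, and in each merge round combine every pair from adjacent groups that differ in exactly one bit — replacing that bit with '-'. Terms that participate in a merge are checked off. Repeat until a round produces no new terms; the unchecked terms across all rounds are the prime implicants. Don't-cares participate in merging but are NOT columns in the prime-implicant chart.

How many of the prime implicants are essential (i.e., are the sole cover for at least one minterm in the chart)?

[col 0] 000010*, 000110*, 001000*, 001010*, 010010*, 010100*, 010101*, 011000*, 011001*, 011011*, 100110*, 101000*, 110000, 110011*, 110110*, 110111*, 111011*, 111111*
[col 1] -00110, -01000, -11011, 0-0010, 0-1000, 00-010, 000-10, 0010-0, 01010-, 0110-1, 01100-, 1-0110, 11-011*, 11-111*, 110-11*, 11011-, 111-11*
[col 2] 11--11
Prime implicants: -00110, -01000, -11011, 0-0010, 0-1000, 00-010, 000-10, 0010-0, 01010-, 0110-1, 01100-, 1-0110, 11--11, 110000, 11011-
PI chart (minterm → PIs covering it):
  2 | 0-0010,00-010,000-10
  6 | -00110,000-10
  8 | -01000,0-1000,0010-0
  10 | 00-010,0010-0
  18 | 0-0010  (sole → essential)
  20 | 01010-  (sole → essential)
  21 | 01010-  (sole → essential)
  24 | 0-1000,01100-
  25 | 0110-1,01100-
  38 | -00110,1-0110
  40 | -01000  (sole → essential)
  48 | 110000  (sole → essential)
  51 | 11--11  (sole → essential)
  54 | 1-0110,11011-
  55 | 11--11,11011-
  59 | -11011,11--11
  63 | 11--11  (sole → essential)
Essential prime implicants: -01000, 0-0010, 01010-, 11--11, 110000

5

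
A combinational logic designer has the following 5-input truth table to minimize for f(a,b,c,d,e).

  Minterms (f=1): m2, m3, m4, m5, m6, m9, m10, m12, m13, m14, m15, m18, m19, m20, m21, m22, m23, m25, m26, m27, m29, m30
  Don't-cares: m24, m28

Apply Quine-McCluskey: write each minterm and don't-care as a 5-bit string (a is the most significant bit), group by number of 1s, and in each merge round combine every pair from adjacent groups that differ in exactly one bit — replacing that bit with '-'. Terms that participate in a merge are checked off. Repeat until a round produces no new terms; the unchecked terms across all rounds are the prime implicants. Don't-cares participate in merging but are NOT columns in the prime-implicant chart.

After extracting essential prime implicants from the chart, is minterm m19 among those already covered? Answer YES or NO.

size-2^0 implicants → 00010(✓)  00011(✓)  00100(✓)  00101(✓)  00110(✓)  01001(✓)  01010(✓)  01100(✓)  01101(✓)  01110(✓)  01111(✓)  10010(✓)  10011(✓)  10100(✓)  10101(✓)  10110(✓)  10111(✓)  11000(✓)  11001(✓)  11010(✓)  11011(✓)  11100(✓)  11101(✓)  11110(✓)
size-2^1 implicants → -0010(✓)  -0011(✓)  -0100(✓)  -0101(✓)  -0110(✓)  -1001(✓)  -1010(✓)  -1100(✓)  -1101(✓)  -1110(✓)  0-010(✓)  0-100(✓)  0-101(✓)  0-110(✓)  00-10(✓)  0001-(✓)  001-0(✓)  0010-(✓)  01-01(✓)  01-10(✓)  011-0(✓)  011-1(✓)  0110-(✓)  0111-(✓)  1-010(✓)  1-011(✓)  1-100(✓)  1-101(✓)  1-110(✓)  10-10(✓)  10-11(✓)  1001-(✓)  101-0(✓)  101-1(✓)  1010-(✓)  1011-(✓)  11-00(✓)  11-01(✓)  11-10(✓)  110-0(✓)  110-1(✓)  1100-(✓)  1101-(✓)  111-0(✓)  1110-(✓)
size-2^2 implicants → --010(✓)  --100(✓)  --101(✓)  --110(✓)  -0-10(✓)  -001-  -01-0(✓)  -010-(✓)  -1-01  -1-10(✓)  -11-0(✓)  -110-(✓)  0--10(✓)  0-1-0(✓)  0-10-(✓)  011--  1--10(✓)  1-01-  1-1-0(✓)  1-10-(✓)  10-1-  101--  11--0  11-0-  110--
size-2^3 implicants → ---10  --1-0  --10-
Unchecked terms (primes): ---10, --1-0, --10-, -001-, -1-01, 011--, 1-01-, 10-1-, 101--, 11--0, 11-0-, 110--
Minterm coverage:
  m2 ⊆ ---10,-001-
  m3 ⊆ -001- [E]
  m4 ⊆ --1-0,--10-
  m5 ⊆ --10- [E]
  m6 ⊆ ---10,--1-0
  m9 ⊆ -1-01 [E]
  m10 ⊆ ---10 [E]
  m12 ⊆ --1-0,--10-,011--
  m13 ⊆ --10-,-1-01,011--
  m14 ⊆ ---10,--1-0,011--
  m15 ⊆ 011-- [E]
  m18 ⊆ ---10,-001-,1-01-,10-1-
  m19 ⊆ -001-,1-01-,10-1-
  m20 ⊆ --1-0,--10-,101--
  m21 ⊆ --10-,101--
  m22 ⊆ ---10,--1-0,10-1-,101--
  m23 ⊆ 10-1-,101--
  m25 ⊆ -1-01,11-0-,110--
  m26 ⊆ ---10,1-01-,11--0,110--
  m27 ⊆ 1-01-,110--
  m29 ⊆ --10-,-1-01,11-0-
  m30 ⊆ ---10,--1-0,11--0
E = {---10, --10-, -001-, -1-01, 011--}

YES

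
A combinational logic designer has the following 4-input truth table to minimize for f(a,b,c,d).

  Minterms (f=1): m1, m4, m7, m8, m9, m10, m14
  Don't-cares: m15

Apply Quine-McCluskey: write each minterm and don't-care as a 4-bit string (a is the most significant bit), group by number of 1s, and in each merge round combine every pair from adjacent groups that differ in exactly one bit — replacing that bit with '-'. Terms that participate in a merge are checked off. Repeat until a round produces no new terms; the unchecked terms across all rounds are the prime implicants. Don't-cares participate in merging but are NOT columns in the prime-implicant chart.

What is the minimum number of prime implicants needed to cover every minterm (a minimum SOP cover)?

5

Round 0: 0001✓ 0100 0111✓ 1000✓ 1001✓ 1010✓ 1110✓ 1111✓
Round 1: -001 -111 1-10 10-0 100- 111-
PIs = {-001, -111, 0100, 1-10, 10-0, 100-, 111-}
Coverage chart:
  m1: -001 ←essential
  m4: 0100 ←essential
  m7: -111 ←essential
  m8: 10-0,100-
  m9: -001,100-
  m10: 1-10,10-0
  m14: 1-10,111-
Essential: -001, -111, 0100
Petrick residual → 1-10, 10-0
Min cover (5 terms): b'c'd + bcd + a'bc'd' + acd' + ab'd'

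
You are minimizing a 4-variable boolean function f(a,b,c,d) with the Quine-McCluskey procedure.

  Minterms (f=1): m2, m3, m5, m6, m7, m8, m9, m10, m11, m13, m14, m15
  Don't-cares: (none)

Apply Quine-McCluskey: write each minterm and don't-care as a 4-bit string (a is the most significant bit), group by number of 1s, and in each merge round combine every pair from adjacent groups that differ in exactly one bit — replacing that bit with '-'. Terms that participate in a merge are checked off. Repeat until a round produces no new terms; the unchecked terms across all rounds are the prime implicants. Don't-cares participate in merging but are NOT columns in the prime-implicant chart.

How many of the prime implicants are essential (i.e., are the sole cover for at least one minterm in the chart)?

3

Round 0: 0010✓ 0011✓ 0101✓ 0110✓ 0111✓ 1000✓ 1001✓ 1010✓ 1011✓ 1101✓ 1110✓ 1111✓
Round 1: -010✓ -011✓ -101✓ -110✓ -111✓ 0-10✓ 0-11✓ 001-✓ 01-1✓ 011-✓ 1-01✓ 1-10✓ 1-11✓ 10-0✓ 10-1✓ 100-✓ 101-✓ 11-1✓ 111-✓
Round 2: --10✓ --11✓ -01-✓ -1-1 -11-✓ 0-1-✓ 1--1 1-1-✓ 10--
Round 3: --1-
PIs = {--1-, -1-1, 1--1, 10--}
Coverage chart:
  m2: --1- ←essential
  m3: --1- ←essential
  m5: -1-1 ←essential
  m6: --1- ←essential
  m7: --1-,-1-1
  m8: 10-- ←essential
  m9: 1--1,10--
  m10: --1-,10--
  m11: --1-,1--1,10--
  m13: -1-1,1--1
  m14: --1- ←essential
  m15: --1-,-1-1,1--1
Essential: --1-, -1-1, 10--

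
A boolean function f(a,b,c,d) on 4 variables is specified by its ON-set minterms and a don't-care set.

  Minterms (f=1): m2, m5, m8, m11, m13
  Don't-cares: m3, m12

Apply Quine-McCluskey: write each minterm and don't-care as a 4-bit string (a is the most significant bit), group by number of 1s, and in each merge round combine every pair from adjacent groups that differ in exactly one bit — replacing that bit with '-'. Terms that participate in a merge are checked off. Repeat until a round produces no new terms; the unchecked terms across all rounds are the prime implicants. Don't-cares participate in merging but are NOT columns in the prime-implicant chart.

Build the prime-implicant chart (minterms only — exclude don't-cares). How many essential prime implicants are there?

size-2^0 implicants → 0010(✓)  0011(✓)  0101(✓)  1000(✓)  1011(✓)  1100(✓)  1101(✓)
size-2^1 implicants → -011  -101  001-  1-00  110-
Unchecked terms (primes): -011, -101, 001-, 1-00, 110-
Minterm coverage:
  m2 ⊆ 001- [E]
  m5 ⊆ -101 [E]
  m8 ⊆ 1-00 [E]
  m11 ⊆ -011 [E]
  m13 ⊆ -101,110-
E = {-011, -101, 001-, 1-00}

4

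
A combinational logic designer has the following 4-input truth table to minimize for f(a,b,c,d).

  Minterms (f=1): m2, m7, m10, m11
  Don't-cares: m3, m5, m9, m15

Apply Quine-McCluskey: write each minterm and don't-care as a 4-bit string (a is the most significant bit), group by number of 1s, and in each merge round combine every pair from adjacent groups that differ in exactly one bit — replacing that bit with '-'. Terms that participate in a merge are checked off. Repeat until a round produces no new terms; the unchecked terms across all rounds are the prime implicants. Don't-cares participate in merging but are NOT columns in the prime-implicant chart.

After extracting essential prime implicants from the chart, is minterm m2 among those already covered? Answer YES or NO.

size-2^0 implicants → 0010(✓)  0011(✓)  0101(✓)  0111(✓)  1001(✓)  1010(✓)  1011(✓)  1111(✓)
size-2^1 implicants → -010(✓)  -011(✓)  -111(✓)  0-11(✓)  001-(✓)  01-1  1-11(✓)  10-1  101-(✓)
size-2^2 implicants → --11  -01-
Unchecked terms (primes): --11, -01-, 01-1, 10-1
Minterm coverage:
  m2 ⊆ -01- [E]
  m7 ⊆ --11,01-1
  m10 ⊆ -01- [E]
  m11 ⊆ --11,-01-,10-1
E = {-01-}

YES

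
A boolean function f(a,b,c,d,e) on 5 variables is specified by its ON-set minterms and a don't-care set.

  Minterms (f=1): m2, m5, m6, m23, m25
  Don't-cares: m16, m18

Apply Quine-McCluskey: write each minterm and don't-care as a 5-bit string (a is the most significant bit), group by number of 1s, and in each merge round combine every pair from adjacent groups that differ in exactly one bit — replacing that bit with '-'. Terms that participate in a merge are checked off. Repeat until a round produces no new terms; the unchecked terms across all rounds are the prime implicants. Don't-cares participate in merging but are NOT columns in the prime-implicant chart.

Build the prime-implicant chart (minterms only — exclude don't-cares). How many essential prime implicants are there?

Round 0: 00010✓ 00101 00110✓ 10000✓ 10010✓ 10111 11001
Round 1: -0010 00-10 100-0
PIs = {-0010, 00-10, 00101, 100-0, 10111, 11001}
Coverage chart:
  m2: -0010,00-10
  m5: 00101 ←essential
  m6: 00-10 ←essential
  m23: 10111 ←essential
  m25: 11001 ←essential
Essential: 00-10, 00101, 10111, 11001

4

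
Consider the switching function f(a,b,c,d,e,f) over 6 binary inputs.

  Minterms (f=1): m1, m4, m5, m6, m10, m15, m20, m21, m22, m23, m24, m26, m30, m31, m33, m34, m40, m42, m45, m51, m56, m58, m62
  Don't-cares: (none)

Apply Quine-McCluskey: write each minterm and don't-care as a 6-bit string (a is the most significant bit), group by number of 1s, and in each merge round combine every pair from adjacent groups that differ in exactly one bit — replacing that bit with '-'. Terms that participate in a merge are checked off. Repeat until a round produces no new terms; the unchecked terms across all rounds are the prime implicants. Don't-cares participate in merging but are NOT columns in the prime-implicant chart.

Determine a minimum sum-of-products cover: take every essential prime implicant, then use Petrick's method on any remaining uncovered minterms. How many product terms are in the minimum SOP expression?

12

[col 0] 000001*, 000100*, 000101*, 000110*, 001010*, 001111*, 010100*, 010101*, 010110*, 010111*, 011000*, 011010*, 011110*, 011111*, 100001*, 100010*, 101000*, 101010*, 101101, 110011, 111000*, 111010*, 111110*
[col 1] -00001, -01010*, -11000*, -11010*, -11110*, 0-0100*, 0-0101*, 0-0110*, 0-1010*, 0-1111, 000-01, 0001-0*, 00010-*, 01-110*, 01-111*, 0101-0*, 0101-1*, 01010-*, 01011-*, 011-10*, 0110-0*, 01111-*, 1-1000*, 1-1010*, 10-010, 1010-0*, 111-10*, 1110-0*
[col 2] --1010, -11-10, -110-0, 0-01-0, 0-010-, 01-11-, 0101--, 1-10-0
Prime implicants: --1010, -00001, -11-10, -110-0, 0-01-0, 0-010-, 0-1111, 000-01, 01-11-, 0101--, 1-10-0, 10-010, 101101, 110011
PI chart (minterm → PIs covering it):
  1 | -00001,000-01
  4 | 0-01-0,0-010-
  5 | 0-010-,000-01
  6 | 0-01-0  (sole → essential)
  10 | --1010  (sole → essential)
  15 | 0-1111  (sole → essential)
  20 | 0-01-0,0-010-,0101--
  21 | 0-010-,0101--
  22 | 0-01-0,01-11-,0101--
  23 | 01-11-,0101--
  24 | -110-0  (sole → essential)
  26 | --1010,-11-10,-110-0
  30 | -11-10,01-11-
  31 | 0-1111,01-11-
  33 | -00001  (sole → essential)
  34 | 10-010  (sole → essential)
  40 | 1-10-0  (sole → essential)
  42 | --1010,1-10-0,10-010
  45 | 101101  (sole → essential)
  51 | 110011  (sole → essential)
  56 | -110-0,1-10-0
  58 | --1010,-11-10,-110-0,1-10-0
  62 | -11-10  (sole → essential)
Essential prime implicants: --1010, -00001, -11-10, -110-0, 0-01-0, 0-1111, 1-10-0, 10-010, 101101, 110011
Petrick residual → 0-010-, 01-11-
Minimum SOP uses 12 PIs: cd'ef' + b'c'd'e'f + bcef' + bcd'f' + a'c'df' + a'c'de' + a'cdef + a'bde + acd'f' + ab'd'ef' + ab'cde'f + abc'd'ef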